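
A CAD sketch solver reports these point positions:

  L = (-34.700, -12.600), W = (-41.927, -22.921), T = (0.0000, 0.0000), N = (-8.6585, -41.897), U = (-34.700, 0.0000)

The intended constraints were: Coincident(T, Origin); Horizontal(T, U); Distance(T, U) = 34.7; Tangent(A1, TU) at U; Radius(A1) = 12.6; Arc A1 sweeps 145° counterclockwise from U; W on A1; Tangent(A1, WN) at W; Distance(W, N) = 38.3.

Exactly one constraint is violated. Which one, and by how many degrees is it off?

Tangent(A1, WN) at W — off by 5.30°.

T = (0.00, 0.00) ✓; T.y = 0.00, U.y = 0.00 ✓; |TU| = 34.70 ✓; ∠(LU, UT) = 90.00° ✓; |LU| = 12.60 ✓; bearing(L→W) − bearing(L→U) = 145.0° ✓; |LW| = 12.60 ✓; ∠(LW, WN) = 84.70° ✗; |WN| = 38.30 ✓.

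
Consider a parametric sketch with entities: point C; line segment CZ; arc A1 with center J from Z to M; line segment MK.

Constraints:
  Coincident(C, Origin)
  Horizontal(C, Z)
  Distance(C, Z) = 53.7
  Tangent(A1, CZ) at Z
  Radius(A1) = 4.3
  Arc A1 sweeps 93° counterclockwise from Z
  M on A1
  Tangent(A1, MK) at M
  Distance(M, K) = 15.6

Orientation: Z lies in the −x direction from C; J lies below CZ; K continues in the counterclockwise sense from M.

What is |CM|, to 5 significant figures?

58.170

C is at the origin; C and Z share the same y with |CZ| = 53.7 and Z on the −x side, so Z = (-53.700, 0.0000). Tangency of A1 to CZ means the radius JZ is perpendicular to CZ, so J = Z + (0, -4.3) = (-53.700, -4.3000). On A1, Z sits at bearing 90° from J; a 93° counterclockwise sweep puts M at bearing 183°, so M = J + 4.3·(cos 183°, sin 183°) = (-57.994, -4.5250). Then |CM| = |M − C| = 58.170.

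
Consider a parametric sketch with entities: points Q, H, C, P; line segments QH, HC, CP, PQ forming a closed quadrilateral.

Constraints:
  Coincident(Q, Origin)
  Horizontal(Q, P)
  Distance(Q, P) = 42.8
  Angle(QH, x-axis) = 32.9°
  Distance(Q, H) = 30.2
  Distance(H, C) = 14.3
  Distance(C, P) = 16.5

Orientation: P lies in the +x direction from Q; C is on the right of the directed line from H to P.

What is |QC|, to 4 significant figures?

26.53

Checks: Q = (0.00, 0.00) ✓; |HC| = 14.30 ✓; |CP| = 16.50 ✓.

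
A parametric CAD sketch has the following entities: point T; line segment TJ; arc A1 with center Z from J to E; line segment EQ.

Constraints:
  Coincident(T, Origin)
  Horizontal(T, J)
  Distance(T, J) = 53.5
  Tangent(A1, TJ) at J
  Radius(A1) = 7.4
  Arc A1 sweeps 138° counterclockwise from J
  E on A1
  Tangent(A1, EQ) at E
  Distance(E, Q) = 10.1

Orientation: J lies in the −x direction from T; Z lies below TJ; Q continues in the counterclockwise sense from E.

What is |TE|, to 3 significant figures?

59.9

T is at the origin; TJ is horizontal with |TJ| = 53.5 and J on the −x side, so J = (-53.5, 0.00). The tangent condition forces ZJ to be normal to TJ, so Z = J + (0, -7.4) = (-53.5, -7.40). On A1, J sits at bearing 90° from Z; a 138° counterclockwise sweep puts E at bearing 228°, so E = Z + 7.4·(cos 228°, sin 228°) = (-58.5, -12.9). Then |TE| = |E − T| = 59.9.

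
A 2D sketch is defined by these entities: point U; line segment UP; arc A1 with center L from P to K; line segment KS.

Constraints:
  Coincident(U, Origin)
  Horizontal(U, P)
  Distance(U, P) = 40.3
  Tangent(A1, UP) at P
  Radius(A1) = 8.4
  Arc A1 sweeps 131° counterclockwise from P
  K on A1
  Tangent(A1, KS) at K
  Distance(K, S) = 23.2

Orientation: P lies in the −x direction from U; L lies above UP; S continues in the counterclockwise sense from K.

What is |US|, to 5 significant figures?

58.361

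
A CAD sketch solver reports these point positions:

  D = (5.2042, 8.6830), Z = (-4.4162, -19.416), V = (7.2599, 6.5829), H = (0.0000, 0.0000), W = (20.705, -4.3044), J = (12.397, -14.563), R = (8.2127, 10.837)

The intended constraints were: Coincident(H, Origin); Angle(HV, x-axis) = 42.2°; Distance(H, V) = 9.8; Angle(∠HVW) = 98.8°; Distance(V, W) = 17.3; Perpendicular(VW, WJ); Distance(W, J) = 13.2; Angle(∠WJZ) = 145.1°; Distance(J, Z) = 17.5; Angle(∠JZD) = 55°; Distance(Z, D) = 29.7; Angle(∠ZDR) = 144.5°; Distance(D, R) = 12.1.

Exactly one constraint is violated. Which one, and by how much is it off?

Distance(D, R) = 12.1 — off by 8.40.

H = (0.00, 0.00) ✓; HV at 42.20° ✓; |HV| = 9.800 ✓; ∠HVW = 98.80° ✓; |VW| = 17.30 ✓; ∠(VW, WJ) = 90.00° ✓; |WJ| = 13.20 ✓; ∠WJZ = 145.1° ✓; |JZ| = 17.50 ✓; ∠JZD = 55.00° ✓; |ZD| = 29.70 ✓; ∠ZDR = 144.5° ✓; |DR| = 3.700 ✗.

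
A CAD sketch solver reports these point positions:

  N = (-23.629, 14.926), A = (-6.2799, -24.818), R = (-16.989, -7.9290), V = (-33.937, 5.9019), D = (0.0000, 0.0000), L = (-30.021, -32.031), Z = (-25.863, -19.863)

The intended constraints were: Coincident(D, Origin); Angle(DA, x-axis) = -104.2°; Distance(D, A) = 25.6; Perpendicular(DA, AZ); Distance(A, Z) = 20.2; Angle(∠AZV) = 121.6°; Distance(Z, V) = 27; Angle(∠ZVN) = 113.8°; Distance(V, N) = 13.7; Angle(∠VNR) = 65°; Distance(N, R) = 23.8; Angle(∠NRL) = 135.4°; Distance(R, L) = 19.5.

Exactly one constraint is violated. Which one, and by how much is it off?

Distance(R, L) = 19.5 — off by 7.90.

D = (0.00, 0.00) ✓; DA at -104.2° ✓; |DA| = 25.60 ✓; ∠(DA, AZ) = 90.00° ✓; |AZ| = 20.20 ✓; ∠AZV = 121.6° ✓; |ZV| = 27.00 ✓; ∠ZVN = 113.8° ✓; |VN| = 13.70 ✓; ∠VNR = 65.00° ✓; |NR| = 23.80 ✓; ∠NRL = 135.4° ✓; |RL| = 27.40 ✗.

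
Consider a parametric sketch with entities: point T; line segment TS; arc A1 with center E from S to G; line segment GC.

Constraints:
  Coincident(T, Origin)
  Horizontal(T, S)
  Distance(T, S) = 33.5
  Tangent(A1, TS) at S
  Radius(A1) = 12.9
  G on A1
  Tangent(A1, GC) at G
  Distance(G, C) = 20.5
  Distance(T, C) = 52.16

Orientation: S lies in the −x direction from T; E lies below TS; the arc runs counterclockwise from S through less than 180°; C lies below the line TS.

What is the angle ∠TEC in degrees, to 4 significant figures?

119.1°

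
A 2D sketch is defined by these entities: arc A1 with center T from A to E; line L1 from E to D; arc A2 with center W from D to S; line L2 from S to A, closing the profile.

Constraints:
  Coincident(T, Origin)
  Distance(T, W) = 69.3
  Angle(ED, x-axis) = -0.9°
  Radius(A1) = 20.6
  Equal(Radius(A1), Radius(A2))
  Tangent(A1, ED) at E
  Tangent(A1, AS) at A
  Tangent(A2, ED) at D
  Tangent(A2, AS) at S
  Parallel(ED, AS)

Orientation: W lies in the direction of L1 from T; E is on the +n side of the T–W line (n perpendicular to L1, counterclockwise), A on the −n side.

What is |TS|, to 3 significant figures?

72.3

The slot axis is L1's direction at -0.9°, so u = (cos -0.9°, sin -0.9°) = (1.00, -0.0157) and n = (−sin -0.9°, cos -0.9°) = (0.0157, 1.00). T is at the origin and W lies 69.3 along u from T, so W = 69.3·u = (69.3, -1.09). Tangency of A1 to both parallel lines with radius 20.6 puts E and A at T ± 20.6·n: E = (0.324, 20.6), A = (-0.324, -20.6). Equal radii place D and S the same way about W: D = W + 20.6·n = (69.6, 19.5), S = W − 20.6·n = (69.0, -21.7). Then |TS| = |S − T| = 72.3.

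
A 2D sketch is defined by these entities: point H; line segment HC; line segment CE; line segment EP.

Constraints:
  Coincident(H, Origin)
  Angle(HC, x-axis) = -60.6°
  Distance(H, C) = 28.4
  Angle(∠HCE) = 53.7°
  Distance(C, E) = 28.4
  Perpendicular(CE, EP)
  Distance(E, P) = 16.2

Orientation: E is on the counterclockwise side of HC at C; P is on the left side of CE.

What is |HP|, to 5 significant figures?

13.379

H is at the origin; HC runs at -60.6° with length 28.4, so C = 28.4·(cos -60.6°, sin -60.6°) = (13.942, -24.742). ∠HCE = 53.7°, so CE runs at -60.6° + (180° − 53.7°) = 65.700° from the x-axis; with |CE| = 28.4, E = C + 28.4·(cos 65.700°, sin 65.700°) = (25.629, 1.1414). CE ⟂ EP; with |EP| = 16.2 on the left of CE, P = E + 16.2·(-0.91140, 0.41151) = (10.864, 7.8079). Then |HP| = |P − H| = 13.379.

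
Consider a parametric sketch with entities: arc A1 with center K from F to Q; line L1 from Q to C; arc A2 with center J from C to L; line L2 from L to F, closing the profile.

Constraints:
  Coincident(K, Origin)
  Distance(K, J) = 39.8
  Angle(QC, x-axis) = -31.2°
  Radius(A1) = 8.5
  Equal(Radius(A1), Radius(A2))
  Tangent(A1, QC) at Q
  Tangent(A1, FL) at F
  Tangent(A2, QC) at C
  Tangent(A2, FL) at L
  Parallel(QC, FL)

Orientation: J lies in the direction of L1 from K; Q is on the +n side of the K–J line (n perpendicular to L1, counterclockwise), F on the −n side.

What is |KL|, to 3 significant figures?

40.7

Tangency of A1 to both parallel lines with radius 8.5 puts Q and F at K ± 8.5·n: Q = (4.40, 7.27), F = (-4.40, -7.27). Equal radii place C and L the same way about J: C = J + 8.5·n = (38.4, -13.3), L = J − 8.5·n = (29.6, -27.9). Then |KL| = |L − K| = 40.7.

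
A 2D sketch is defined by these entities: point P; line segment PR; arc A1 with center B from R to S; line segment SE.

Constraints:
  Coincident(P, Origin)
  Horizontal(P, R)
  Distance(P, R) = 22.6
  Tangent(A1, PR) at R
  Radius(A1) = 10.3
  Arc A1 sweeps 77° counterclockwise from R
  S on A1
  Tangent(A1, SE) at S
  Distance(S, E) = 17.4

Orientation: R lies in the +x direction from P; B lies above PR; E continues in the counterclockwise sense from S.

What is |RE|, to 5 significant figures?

28.574

P is at the origin; PR is horizontal with |PR| = 22.6 and R on the +x side, so R = (22.600, 0.0000). Since A1 is tangent to PR there, BR ⟂ PR, so B = R + (0, 10.3) = (22.600, 10.300). On A1, R sits at bearing -90° from B; a 77° counterclockwise sweep puts S at bearing -13°, so S = B + 10.3·(cos -13°, sin -13°) = (32.636, 7.9830). The tangent condition forces BS to be normal to SE, so SE runs along (−sin -13°, cos -13°); with |SE| = 17.4, E = (36.550, 24.937). Then |RE| = |E − R| = 28.574.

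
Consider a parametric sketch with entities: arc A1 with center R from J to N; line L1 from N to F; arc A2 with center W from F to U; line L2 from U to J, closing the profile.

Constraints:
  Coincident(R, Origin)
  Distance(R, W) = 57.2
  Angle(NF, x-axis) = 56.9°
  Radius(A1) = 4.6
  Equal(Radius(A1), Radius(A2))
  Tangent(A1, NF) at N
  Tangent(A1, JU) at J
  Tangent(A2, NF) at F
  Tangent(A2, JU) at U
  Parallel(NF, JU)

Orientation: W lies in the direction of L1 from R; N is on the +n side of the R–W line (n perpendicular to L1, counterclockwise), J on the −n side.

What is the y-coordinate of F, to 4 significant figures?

50.43

The slot axis is L1's direction at 56.9°, so u = (cos 56.9°, sin 56.9°) = (0.5461, 0.8377) and n = (−sin 56.9°, cos 56.9°) = (-0.8377, 0.5461). R is at the origin and W lies 57.2 along u from R, so W = 57.2·u = (31.24, 47.92). Tangency of A1 to both parallel lines with radius 4.6 puts N and J at R ± 4.6·n: N = (-3.854, 2.512), J = (3.854, -2.512). Equal radii place F and U the same way about W: F = W + 4.6·n = (27.38, 50.43), U = W − 4.6·n = (35.09, 45.41). So F.y = 50.43.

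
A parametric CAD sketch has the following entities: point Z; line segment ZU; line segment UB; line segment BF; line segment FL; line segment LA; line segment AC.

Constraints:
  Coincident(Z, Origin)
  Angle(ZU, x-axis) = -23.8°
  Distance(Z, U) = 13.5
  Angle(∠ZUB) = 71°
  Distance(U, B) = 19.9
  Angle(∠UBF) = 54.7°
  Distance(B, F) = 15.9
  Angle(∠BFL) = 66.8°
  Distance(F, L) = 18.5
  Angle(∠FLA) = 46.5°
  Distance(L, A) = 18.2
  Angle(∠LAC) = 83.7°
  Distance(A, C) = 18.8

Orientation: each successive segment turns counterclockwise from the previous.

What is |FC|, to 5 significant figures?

6.2704

Z is at the origin; ZU runs at -23.8° with length 13.5, so U = (12.352, -5.4479). ∠ZUB = 71.0° gives UB at 85.200° from the x-axis; with |UB| = 19.9, B = (14.017, 14.382). ∠UBF = 54.7° gives BF at -149.50° from the x-axis; with |BF| = 15.9, F = (0.31724, 6.3125). ∠BFL = 66.8° gives FL at -36.300° from the x-axis; with |FL| = 18.5, L = (15.227, -4.6398). ∠FLA = 46.5° gives LA at 97.200° from the x-axis; with |LA| = 18.2, A = (12.946, 13.417). ∠LAC = 83.7° gives AC at -166.50° from the x-axis; with |AC| = 18.8, C = (-5.3347, 9.0280). Then |FC| = |C − F| = 6.2704.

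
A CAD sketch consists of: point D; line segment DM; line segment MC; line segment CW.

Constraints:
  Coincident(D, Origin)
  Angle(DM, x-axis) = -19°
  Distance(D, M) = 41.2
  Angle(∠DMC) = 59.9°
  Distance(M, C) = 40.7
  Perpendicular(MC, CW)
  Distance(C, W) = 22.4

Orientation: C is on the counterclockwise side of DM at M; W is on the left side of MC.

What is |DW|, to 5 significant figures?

24.019

D is at the origin; DM runs at -19.0° with length 41.2, so M = 41.2·(cos -19.0°, sin -19.0°) = (38.955, -13.413). ∠DMC = 59.9°, so MC runs at -19.0° + (180° − 59.9°) = 101.10° from the x-axis; with |MC| = 40.7, C = M + 40.7·(cos 101.10°, sin 101.10°) = (31.120, 26.525). MC is perpendicular to CW; with |CW| = 22.4 on the left of MC, W = C + 22.4·(-0.98129, -0.19252) = (9.1388, 22.213). Then |DW| = |W − D| = 24.019.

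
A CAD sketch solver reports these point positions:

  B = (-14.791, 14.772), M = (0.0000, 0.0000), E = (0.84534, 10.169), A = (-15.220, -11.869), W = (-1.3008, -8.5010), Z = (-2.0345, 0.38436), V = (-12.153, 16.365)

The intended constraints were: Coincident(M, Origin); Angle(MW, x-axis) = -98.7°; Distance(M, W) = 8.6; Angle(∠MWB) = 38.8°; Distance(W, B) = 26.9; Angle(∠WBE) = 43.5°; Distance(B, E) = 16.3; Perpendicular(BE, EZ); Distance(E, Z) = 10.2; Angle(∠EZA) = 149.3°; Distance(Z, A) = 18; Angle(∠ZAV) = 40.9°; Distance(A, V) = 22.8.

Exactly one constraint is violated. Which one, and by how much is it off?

Distance(A, V) = 22.8 — off by 5.60.

M = (0.00, 0.00) ✓; MW at -98.70° ✓; |MW| = 8.600 ✓; ∠MWB = 38.80° ✓; |WB| = 26.90 ✓; ∠WBE = 43.50° ✓; |BE| = 16.30 ✓; ∠(BE, EZ) = 90.00° ✓; |EZ| = 10.20 ✓; ∠EZA = 149.3° ✓; |ZA| = 18.00 ✓; ∠ZAV = 40.90° ✓; |AV| = 28.40 ✗.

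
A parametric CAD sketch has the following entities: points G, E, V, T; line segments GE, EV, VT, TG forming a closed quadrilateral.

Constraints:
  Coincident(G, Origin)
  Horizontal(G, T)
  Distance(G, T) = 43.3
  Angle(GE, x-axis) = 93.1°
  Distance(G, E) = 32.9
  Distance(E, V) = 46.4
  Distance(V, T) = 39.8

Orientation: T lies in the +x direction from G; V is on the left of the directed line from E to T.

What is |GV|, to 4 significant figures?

59.40

Checks: |EV| = 46.40 ✓; |VT| = 39.80 ✓.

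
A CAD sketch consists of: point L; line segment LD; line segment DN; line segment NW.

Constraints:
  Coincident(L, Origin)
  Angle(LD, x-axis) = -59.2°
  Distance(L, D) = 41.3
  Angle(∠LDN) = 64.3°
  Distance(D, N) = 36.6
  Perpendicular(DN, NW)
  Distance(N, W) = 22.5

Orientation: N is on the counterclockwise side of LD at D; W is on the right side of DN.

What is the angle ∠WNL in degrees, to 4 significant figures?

153.3°

∠LDN = 64.3°, so DN runs at -59.2° + (180° − 64.3°) = 56.50° from the x-axis; with |DN| = 36.6, N = D + 36.6·(cos 56.50°, sin 56.50°) = (41.35, -4.955). The perpendicularity gives NW at right angles to DN; with |NW| = 22.5 on the right of DN, W = N + 22.5·(0.8339, -0.5519) = (60.11, -17.37). Then cos ∠WNL = NW·NL / (|NW||NL|), giving 153.3°.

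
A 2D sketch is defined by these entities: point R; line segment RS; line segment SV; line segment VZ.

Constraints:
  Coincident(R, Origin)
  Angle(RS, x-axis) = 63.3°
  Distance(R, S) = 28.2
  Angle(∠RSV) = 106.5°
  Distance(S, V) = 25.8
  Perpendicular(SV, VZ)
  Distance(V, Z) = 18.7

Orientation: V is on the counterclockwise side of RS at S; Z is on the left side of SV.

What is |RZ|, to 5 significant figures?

34.822

R is at the origin; RS runs at 63.3° with length 28.2, so S = 28.2·(cos 63.3°, sin 63.3°) = (12.671, 25.193). ∠RSV = 106.5°, so SV runs at 63.3° + (180° − 106.5°) = 136.80° from the x-axis; with |SV| = 25.8, V = S + 25.8·(cos 136.80°, sin 136.80°) = (-6.1366, 42.854). SV is perpendicular to VZ; with |VZ| = 18.7 on the left of SV, Z = V + 18.7·(-0.68455, -0.72897) = (-18.938, 29.223). Then |RZ| = |Z − R| = 34.822.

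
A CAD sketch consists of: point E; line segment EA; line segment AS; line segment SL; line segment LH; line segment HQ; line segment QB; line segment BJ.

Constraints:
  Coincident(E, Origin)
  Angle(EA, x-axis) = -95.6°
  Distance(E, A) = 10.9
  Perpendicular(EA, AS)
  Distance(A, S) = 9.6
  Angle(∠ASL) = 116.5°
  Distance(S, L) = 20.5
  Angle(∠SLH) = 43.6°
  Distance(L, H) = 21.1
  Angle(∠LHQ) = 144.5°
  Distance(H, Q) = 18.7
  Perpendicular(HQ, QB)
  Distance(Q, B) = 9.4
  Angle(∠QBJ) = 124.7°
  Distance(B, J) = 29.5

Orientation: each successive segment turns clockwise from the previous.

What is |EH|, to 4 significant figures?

1.124

∠ASL = 116.5° gives SL at 110.9° from the x-axis; with |SL| = 20.5, L = (-17.93, 9.240). ∠SLH = 43.6° gives LH at -25.50° from the x-axis; with |LH| = 21.1, H = (1.114, 0.1562). Then |EH| = |H − E| = 1.124.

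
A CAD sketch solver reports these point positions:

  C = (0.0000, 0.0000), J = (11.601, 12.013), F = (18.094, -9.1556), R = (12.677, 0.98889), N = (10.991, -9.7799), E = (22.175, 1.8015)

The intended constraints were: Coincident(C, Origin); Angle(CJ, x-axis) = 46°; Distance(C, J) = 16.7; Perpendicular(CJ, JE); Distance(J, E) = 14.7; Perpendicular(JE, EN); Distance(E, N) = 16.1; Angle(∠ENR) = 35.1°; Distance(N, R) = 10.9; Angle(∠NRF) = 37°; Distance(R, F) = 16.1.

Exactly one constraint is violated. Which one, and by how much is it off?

Distance(R, F) = 16.1 — off by 4.60.

C = (0.00, 0.00) ✓; CJ at 46.00° ✓; |CJ| = 16.70 ✓; ∠(CJ, JE) = 90.00° ✓; |JE| = 14.70 ✓; ∠(JE, EN) = 90.00° ✓; |EN| = 16.10 ✓; ∠ENR = 35.10° ✓; |NR| = 10.90 ✓; ∠NRF = 37.00° ✓; |RF| = 11.50 ✗.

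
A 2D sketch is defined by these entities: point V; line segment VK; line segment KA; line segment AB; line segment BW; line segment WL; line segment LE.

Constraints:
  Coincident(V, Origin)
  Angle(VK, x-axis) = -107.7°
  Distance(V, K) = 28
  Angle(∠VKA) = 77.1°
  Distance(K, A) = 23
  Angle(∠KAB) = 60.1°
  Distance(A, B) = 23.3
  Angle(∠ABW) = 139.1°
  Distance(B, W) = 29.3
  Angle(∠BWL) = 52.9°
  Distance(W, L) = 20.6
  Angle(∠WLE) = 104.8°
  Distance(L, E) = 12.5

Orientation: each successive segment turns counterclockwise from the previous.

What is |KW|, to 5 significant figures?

33.990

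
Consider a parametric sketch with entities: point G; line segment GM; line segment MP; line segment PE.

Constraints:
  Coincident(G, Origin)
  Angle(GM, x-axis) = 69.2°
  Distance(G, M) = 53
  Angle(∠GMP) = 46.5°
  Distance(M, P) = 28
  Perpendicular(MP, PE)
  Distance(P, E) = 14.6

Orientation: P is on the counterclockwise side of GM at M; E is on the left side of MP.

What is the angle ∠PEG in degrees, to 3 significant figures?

160°

G is at the origin; GM runs at 69.2° with length 53.0, so M = 53.0·(cos 69.2°, sin 69.2°) = (18.8, 49.5). ∠GMP = 46.5°, so MP runs at 69.2° + (180° − 46.5°) = 203° from the x-axis; with |MP| = 28.0, P = M + 28.0·(cos 203°, sin 203°) = (-7.01, 38.7). The perpendicularity gives PE at right angles to MP; with |PE| = 14.6 on the left of MP, E = P + 14.6·(0.386, -0.923) = (-1.38, 25.3). Then cos ∠PEG = EP·EG / (|EP||EG|), giving 160°.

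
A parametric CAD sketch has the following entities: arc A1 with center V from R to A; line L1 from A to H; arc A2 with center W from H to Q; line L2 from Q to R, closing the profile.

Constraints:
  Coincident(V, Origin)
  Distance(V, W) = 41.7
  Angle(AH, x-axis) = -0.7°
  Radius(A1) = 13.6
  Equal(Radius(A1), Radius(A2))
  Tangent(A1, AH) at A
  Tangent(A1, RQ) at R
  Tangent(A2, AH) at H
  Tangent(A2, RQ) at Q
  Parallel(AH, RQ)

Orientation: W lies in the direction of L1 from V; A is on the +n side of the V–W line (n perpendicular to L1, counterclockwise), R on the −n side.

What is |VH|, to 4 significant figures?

43.86

The slot axis is L1's direction at -0.7°, so u = (cos -0.7°, sin -0.7°) = (0.9999, -0.01222) and n = (−sin -0.7°, cos -0.7°) = (0.01222, 0.9999). V is at the origin and W lies 41.7 along u from V, so W = 41.7·u = (41.70, -0.5094). Tangency of A1 to both parallel lines with radius 13.6 puts A and R at V ± 13.6·n: A = (0.1662, 13.60), R = (-0.1662, -13.60). Equal radii place H and Q the same way about W: H = W + 13.6·n = (41.86, 13.09), Q = W − 13.6·n = (41.53, -14.11). Then |VH| = |H − V| = 43.86.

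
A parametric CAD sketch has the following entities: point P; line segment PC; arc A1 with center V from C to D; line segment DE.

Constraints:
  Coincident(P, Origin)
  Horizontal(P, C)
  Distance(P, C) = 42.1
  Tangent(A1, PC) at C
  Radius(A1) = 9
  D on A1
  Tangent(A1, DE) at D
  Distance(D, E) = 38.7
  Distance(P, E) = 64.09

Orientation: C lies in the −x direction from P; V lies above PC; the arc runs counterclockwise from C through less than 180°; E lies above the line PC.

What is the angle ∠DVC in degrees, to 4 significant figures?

102.4°

Checks: |PC| = 42.10 ✓; |VD| = 9.000 ✓; ∠(VD, DE) = 90.00° ✓; |DE| = 38.70 ✓; |PE| = 64.09 ✓.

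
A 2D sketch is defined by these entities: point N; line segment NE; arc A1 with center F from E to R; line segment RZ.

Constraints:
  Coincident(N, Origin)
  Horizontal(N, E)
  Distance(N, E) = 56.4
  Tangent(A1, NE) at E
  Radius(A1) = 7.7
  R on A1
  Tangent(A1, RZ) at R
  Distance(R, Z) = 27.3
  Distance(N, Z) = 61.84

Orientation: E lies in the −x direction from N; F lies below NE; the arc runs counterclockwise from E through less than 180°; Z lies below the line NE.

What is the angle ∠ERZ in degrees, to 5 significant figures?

121.28°

Checks: |FE| = 7.700 ✓; |FR| = 7.700 ✓; ∠(FR, RZ) = 90.00° ✓; |RZ| = 27.30 ✓; |NZ| = 61.84 ✓.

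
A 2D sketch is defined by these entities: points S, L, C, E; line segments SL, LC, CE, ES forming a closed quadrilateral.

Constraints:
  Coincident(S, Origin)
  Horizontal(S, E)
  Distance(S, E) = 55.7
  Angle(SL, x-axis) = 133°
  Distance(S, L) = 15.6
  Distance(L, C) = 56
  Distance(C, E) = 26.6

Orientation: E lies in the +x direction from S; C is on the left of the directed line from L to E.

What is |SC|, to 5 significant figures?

50.019

S is at the origin; SE is horizontal with |SE| = 55.7 and E in +x, so E = (55.7, 0). SL runs at 133.0° with |SL| = 15.6, so L = (-10.639, 11.409). C is determined by |LC| = 56.0 and |CE| = 26.6 together: it lies at the intersection of circle(L, 56.0) and circle(E, 26.6). With |LE| = 67.313, the foot of the radical line on LE is 51.695 from L and the perpendicular offset is √(56.0² − 51.695²) = 21.532. Taking the left-of-LE solution: C = (43.957, 23.868).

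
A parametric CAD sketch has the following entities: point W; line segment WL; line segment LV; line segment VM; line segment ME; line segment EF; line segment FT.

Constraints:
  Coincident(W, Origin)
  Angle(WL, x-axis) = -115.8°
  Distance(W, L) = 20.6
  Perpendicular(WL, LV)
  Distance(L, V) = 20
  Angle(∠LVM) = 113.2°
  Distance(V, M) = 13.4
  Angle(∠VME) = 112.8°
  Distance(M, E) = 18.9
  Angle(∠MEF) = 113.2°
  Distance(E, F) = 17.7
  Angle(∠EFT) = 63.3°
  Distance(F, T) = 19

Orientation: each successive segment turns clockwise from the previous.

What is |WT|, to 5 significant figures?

16.825

W is at the origin; WL runs at -115.8° with length 20.6, so L = (-8.9658, -18.547). The perpendicularity gives LV at right angles to WL, so LV runs at 154.20°; with |LV| = 20.0, V = (-26.972, -9.8419). ∠LVM = 113.2° gives VM at 87.400° from the x-axis; with |VM| = 13.4, M = (-26.364, 3.5443). ∠VME = 112.8° gives ME at 20.200° from the x-axis; with |ME| = 18.9, E = (-8.6268, 10.070). ∠MEF = 113.2° gives EF at -46.600° from the x-axis; with |EF| = 17.7, F = (3.5347, -2.7900). ∠EFT = 63.3° gives FT at -163.30° from the x-axis; with |FT| = 19.0, T = (-14.664, -8.2498). Then |WT| = |T − W| = 16.825.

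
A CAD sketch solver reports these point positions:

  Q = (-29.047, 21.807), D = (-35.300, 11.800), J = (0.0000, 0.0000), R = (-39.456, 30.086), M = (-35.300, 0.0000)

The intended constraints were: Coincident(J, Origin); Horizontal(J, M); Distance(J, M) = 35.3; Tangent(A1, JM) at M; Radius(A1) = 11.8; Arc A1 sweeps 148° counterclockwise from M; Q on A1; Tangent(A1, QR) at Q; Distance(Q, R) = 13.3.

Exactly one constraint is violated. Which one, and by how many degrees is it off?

Tangent(A1, QR) at Q — off by 6.50°.

J = (0.00, 0.00) ✓; J.y = 0.00, M.y = 0.00 ✓; |JM| = 35.30 ✓; ∠(DM, MJ) = 90.00° ✓; |DM| = 11.80 ✓; bearing(D→Q) − bearing(D→M) = 148.0° ✓; |DQ| = 11.80 ✓; ∠(DQ, QR) = 96.50° ✗; |QR| = 13.30 ✓.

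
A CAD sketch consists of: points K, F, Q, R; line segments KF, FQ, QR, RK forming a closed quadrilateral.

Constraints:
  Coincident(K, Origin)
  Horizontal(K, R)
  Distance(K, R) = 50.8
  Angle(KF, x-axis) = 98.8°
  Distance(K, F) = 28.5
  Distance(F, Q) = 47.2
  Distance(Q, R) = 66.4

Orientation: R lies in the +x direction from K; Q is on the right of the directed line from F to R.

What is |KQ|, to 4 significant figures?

22.42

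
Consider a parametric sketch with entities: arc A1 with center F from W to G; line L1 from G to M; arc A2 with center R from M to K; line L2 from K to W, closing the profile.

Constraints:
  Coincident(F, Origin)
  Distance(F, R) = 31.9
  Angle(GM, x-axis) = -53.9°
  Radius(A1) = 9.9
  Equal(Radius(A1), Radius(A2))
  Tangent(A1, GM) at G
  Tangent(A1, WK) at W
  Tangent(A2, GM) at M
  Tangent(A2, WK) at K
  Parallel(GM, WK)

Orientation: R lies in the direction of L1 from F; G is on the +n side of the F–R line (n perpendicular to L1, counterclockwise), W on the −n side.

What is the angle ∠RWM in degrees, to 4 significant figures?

14.59°

The slot axis is L1's direction at -53.9°, so u = (cos -53.9°, sin -53.9°) = (0.5892, -0.8080) and n = (−sin -53.9°, cos -53.9°) = (0.8080, 0.5892). F is at the origin and R lies 31.9 along u from F, so R = 31.9·u = (18.80, -25.77). Tangency of A1 to both parallel lines with radius 9.9 puts G and W at F ± 9.9·n: G = (7.999, 5.833), W = (-7.999, -5.833). Equal radii place M and K the same way about R: M = R + 9.9·n = (26.79, -19.94), K = R − 9.9·n = (10.80, -31.61). Then cos ∠RWM = WR·WM / (|WR||WM|), giving 14.59°.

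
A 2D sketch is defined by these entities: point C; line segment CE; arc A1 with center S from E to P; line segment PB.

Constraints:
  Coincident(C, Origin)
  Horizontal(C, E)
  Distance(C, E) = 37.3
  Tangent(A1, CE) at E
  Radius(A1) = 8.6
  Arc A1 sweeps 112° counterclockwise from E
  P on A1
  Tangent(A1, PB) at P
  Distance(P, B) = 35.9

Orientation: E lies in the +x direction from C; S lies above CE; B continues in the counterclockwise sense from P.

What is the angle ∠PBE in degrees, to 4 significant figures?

15.08°

C is at the origin; CE is horizontal with |CE| = 37.3 and E on the +x side, so E = (37.30, 0.000). Since A1 is tangent to CE there, SE ⟂ CE, so S = E + (0, 8.6) = (37.30, 8.600). On A1, E sits at bearing -90° from S; a 112° counterclockwise sweep puts P at bearing 22°, so P = S + 8.6·(cos 22°, sin 22°) = (45.27, 11.82). Tangency of A1 to PB means the radius SP is perpendicular to PB, so PB runs along (−sin 22°, cos 22°); with |PB| = 35.9, B = (31.83, 45.11). Then cos ∠PBE = BP·BE / (|BP||BE|), giving 15.08°.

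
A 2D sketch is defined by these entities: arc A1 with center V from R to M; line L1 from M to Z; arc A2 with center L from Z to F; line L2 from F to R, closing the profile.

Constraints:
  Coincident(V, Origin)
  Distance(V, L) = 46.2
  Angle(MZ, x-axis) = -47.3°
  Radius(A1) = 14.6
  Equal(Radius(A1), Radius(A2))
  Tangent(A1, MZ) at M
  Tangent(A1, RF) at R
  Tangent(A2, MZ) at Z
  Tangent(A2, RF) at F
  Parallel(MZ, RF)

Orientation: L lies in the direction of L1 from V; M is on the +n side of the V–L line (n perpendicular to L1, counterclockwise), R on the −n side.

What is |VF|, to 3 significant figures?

48.5

Tangency of A1 to both parallel lines with radius 14.6 puts M and R at V ± 14.6·n: M = (10.7, 9.90), R = (-10.7, -9.90). Equal radii place Z and F the same way about L: Z = L + 14.6·n = (42.1, -24.1), F = L − 14.6·n = (20.6, -43.9). Then |VF| = |F − V| = 48.5.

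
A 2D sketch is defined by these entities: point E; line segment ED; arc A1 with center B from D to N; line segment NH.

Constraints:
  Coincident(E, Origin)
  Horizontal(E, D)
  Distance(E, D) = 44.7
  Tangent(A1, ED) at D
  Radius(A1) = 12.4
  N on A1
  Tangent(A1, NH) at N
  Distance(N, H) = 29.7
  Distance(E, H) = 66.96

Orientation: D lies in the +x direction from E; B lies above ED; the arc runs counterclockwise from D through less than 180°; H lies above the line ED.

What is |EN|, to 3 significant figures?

58.8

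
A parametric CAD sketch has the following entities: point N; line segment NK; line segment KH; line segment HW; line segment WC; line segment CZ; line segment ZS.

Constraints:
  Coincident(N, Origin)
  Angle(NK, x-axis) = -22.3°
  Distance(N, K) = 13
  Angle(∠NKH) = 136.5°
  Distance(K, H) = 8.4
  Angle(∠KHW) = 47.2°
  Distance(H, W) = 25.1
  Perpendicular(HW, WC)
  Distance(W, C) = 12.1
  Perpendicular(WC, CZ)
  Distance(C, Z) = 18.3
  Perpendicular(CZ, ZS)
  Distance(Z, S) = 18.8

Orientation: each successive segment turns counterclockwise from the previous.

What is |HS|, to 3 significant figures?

9.55

N is at the origin; NK runs at -22.3° with length 13.0, so K = (12.0, -4.93). ∠NKH = 136.5° gives KH at 21.2° from the x-axis; with |KH| = 8.4, H = (19.9, -1.90). ∠KHW = 47.2° gives HW at 154° from the x-axis; with |HW| = 25.1, W = (-2.70, 9.11). The perpendicularity gives WC at right angles to HW, so WC runs at -116°; with |WC| = 12.1, C = (-8.00, -1.77). WC is perpendicular to CZ, so CZ runs at -26.0°; with |CZ| = 18.3, Z = (8.44, -9.79). The perpendicularity gives ZS at right angles to CZ, so ZS runs at 64.0°; with |ZS| = 18.8, S = (16.7, 7.11). Then |HS| = |S − H| = 9.55.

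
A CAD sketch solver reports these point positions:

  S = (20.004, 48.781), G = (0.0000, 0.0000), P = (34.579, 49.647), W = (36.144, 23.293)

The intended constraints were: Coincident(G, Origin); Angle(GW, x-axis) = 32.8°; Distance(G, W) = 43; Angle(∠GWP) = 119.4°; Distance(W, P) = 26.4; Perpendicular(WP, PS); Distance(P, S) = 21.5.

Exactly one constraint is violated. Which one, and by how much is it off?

Distance(P, S) = 21.5 — off by 6.90.

G = (0.00, 0.00) ✓; GW at 32.80° ✓; |GW| = 43.00 ✓; ∠GWP = 119.4° ✓; |WP| = 26.40 ✓; ∠(WP, PS) = 90.00° ✓; |PS| = 14.60 ✗.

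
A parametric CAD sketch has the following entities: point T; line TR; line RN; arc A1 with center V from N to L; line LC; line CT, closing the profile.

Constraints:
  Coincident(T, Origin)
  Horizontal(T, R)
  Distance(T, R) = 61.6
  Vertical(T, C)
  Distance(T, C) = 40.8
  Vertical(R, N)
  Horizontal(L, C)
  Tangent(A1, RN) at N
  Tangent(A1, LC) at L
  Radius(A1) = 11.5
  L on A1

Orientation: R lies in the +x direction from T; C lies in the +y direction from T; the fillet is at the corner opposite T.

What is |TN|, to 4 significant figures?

68.21

T is at the origin; TR is horizontal with |TR| = 61.6 and R on the +x side, so R = (61.60, 0.000). T and C share the same x with |TC| = 40.8 and C on the +y side, so C = (0.000, 40.80). The virtual corner opposite T is at (61.60, 40.80). Since A1 is tangent to RN there, VN ⟂ RN and A1 meets LC tangentially, so VL is at right angles to LC, with radius 11.5, so the center V sits 11.5 in from both sides at V = (50.10, 29.30). That places the tangent points at N = (61.60, 29.30) on RN and L = (50.10, 40.80) on LC. Then |TN| = |N − T| = 68.21.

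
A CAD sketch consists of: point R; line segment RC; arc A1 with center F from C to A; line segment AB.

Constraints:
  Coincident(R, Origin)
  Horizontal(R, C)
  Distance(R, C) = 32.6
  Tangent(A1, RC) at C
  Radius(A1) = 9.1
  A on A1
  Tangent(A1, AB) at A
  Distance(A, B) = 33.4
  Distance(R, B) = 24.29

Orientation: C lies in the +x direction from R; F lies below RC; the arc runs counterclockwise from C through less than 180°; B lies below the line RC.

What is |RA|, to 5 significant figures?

26.703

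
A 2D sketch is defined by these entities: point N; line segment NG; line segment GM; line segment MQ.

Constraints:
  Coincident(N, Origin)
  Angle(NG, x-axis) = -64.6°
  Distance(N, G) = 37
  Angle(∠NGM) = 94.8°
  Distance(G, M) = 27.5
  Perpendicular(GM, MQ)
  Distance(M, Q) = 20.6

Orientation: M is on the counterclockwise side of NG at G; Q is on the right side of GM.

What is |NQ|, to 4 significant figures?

65.11

N is at the origin; NG runs at -64.6° with length 37.0, so G = 37.0·(cos -64.6°, sin -64.6°) = (15.87, -33.42). ∠NGM = 94.8°, so GM runs at -64.6° + (180° − 94.8°) = 20.60° from the x-axis; with |GM| = 27.5, M = G + 27.5·(cos 20.60°, sin 20.60°) = (41.61, -23.75). GM ⟂ MQ; with |MQ| = 20.6 on the right of GM, Q = M + 20.6·(0.3518, -0.9361) = (48.86, -43.03). Then |NQ| = |Q − N| = 65.11.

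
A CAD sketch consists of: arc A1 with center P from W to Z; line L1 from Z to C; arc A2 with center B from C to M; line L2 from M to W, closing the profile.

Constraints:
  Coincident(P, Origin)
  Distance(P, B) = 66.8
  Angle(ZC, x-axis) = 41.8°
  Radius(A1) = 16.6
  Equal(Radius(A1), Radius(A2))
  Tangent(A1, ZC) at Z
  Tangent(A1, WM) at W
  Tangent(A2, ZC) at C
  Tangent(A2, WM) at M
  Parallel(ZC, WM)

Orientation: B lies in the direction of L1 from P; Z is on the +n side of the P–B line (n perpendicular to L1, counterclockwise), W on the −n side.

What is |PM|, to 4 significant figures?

68.83

The slot axis is L1's direction at 41.8°, so u = (cos 41.8°, sin 41.8°) = (0.7455, 0.6665) and n = (−sin 41.8°, cos 41.8°) = (-0.6665, 0.7455). P is at the origin and B lies 66.8 along u from P, so B = 66.8·u = (49.80, 44.52). Tangency of A1 to both parallel lines with radius 16.6 puts Z and W at P ± 16.6·n: Z = (-11.06, 12.37), W = (11.06, -12.37). Equal radii place C and M the same way about B: C = B + 16.6·n = (38.73, 56.90), M = B − 16.6·n = (60.86, 32.15). Then |PM| = |M − P| = 68.83.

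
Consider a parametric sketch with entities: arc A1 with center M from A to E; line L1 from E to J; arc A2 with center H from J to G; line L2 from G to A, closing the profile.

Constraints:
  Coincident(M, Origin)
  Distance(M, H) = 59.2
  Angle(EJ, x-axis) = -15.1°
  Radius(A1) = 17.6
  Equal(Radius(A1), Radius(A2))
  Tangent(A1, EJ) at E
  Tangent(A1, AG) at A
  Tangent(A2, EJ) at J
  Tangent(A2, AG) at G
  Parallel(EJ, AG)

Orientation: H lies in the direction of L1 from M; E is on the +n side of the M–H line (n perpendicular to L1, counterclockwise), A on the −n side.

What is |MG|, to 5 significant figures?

61.761

The slot axis is L1's direction at -15.1°, so u = (cos -15.1°, sin -15.1°) = (0.96547, -0.26050) and n = (−sin -15.1°, cos -15.1°) = (0.26050, 0.96547). M is at the origin and H lies 59.2 along u from M, so H = 59.2·u = (57.156, -15.422). Tangency of A1 to both parallel lines with radius 17.6 puts E and A at M ± 17.6·n: E = (4.5849, 16.992), A = (-4.5849, -16.992). Equal radii place J and G the same way about H: J = H + 17.6·n = (61.741, 1.5705), G = H − 17.6·n = (52.571, -32.414). Then |MG| = |G − M| = 61.761.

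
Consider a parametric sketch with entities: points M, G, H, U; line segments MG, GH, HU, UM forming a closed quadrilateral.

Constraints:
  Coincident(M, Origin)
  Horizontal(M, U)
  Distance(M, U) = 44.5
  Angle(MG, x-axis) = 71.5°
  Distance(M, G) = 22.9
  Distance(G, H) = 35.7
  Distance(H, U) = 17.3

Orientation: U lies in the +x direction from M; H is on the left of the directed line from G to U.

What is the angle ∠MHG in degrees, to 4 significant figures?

29.22°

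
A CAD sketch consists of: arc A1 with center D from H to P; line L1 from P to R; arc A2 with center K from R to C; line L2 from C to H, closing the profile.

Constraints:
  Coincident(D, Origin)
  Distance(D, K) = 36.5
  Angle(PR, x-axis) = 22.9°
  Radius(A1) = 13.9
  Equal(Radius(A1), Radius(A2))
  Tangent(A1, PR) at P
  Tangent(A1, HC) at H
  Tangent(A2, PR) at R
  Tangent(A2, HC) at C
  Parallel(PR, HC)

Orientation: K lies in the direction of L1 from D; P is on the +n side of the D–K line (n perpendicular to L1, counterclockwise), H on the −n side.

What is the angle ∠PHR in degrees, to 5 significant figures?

52.706°

Tangency of A1 to both parallel lines with radius 13.9 puts P and H at D ± 13.9·n: P = (-5.4088, 12.804), H = (5.4088, -12.804). Equal radii place R and C the same way about K: R = K + 13.9·n = (28.214, 27.008), C = K − 13.9·n = (39.032, 1.3985). Then cos ∠PHR = HP·HR / (|HP||HR|), giving 52.706°.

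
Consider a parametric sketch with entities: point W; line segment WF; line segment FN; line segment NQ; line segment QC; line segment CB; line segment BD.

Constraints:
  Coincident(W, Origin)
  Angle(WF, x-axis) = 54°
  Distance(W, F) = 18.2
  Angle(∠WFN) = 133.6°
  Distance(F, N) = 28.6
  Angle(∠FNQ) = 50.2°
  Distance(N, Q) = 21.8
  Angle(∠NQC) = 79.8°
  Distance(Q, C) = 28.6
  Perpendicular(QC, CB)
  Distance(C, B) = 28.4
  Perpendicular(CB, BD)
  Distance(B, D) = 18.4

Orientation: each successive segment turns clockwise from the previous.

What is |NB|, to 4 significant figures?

25.70

W is at the origin; WF runs at 54.0° with length 18.2, so F = (10.70, 14.72). ∠WFN = 133.6° gives FN at 7.600° from the x-axis; with |FN| = 28.6, N = (39.05, 18.51). ∠FNQ = 50.2° gives NQ at -122.2° from the x-axis; with |NQ| = 21.8, Q = (27.43, 0.05963). ∠NQC = 79.8° gives QC at 137.6° from the x-axis; with |QC| = 28.6, C = (6.310, 19.34). QC ⟂ CB, so CB runs at 47.60°; with |CB| = 28.4, B = (25.46, 40.32). Then |NB| = |B − N| = 25.70.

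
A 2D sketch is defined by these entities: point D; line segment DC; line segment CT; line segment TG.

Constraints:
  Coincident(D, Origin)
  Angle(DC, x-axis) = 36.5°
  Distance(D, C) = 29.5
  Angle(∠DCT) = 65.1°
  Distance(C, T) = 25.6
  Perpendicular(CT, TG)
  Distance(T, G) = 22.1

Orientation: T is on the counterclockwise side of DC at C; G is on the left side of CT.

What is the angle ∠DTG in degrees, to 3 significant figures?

26.2°

D is at the origin; DC runs at 36.5° with length 29.5, so C = 29.5·(cos 36.5°, sin 36.5°) = (23.7, 17.5). ∠DCT = 65.1°, so CT runs at 36.5° + (180° − 65.1°) = 151° from the x-axis; with |CT| = 25.6, T = C + 25.6·(cos 151°, sin 151°) = (1.24, 29.8). The perpendicularity gives TG at right angles to CT; with |TG| = 22.1 on the left of CT, G = T + 22.1·(-0.479, -0.878) = (-9.34, 10.4). Then cos ∠DTG = TD·TG / (|TD||TG|), giving 26.2°.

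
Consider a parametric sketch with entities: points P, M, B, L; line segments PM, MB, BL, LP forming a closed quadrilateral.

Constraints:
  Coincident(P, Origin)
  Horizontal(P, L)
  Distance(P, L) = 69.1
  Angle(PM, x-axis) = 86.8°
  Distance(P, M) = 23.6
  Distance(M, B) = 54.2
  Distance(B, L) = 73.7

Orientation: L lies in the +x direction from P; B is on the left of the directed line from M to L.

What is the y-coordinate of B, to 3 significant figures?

65.6

P is at the origin; P and L share the same y with |PL| = 69.1 and L in +x, so L = (69.1, 0). PM runs at 86.8° with |PM| = 23.6, so M = (1.32, 23.6). B is determined by |MB| = 54.2 and |BL| = 73.7 together: it lies at the intersection of circle(M, 54.2) and circle(L, 73.7). With |ML| = 71.8, the foot of the radical line on ML is 18.5 from M and the perpendicular offset is √(54.2² − 18.5²) = 50.9. Taking the left-of-ML solution: B = (35.5, 65.6).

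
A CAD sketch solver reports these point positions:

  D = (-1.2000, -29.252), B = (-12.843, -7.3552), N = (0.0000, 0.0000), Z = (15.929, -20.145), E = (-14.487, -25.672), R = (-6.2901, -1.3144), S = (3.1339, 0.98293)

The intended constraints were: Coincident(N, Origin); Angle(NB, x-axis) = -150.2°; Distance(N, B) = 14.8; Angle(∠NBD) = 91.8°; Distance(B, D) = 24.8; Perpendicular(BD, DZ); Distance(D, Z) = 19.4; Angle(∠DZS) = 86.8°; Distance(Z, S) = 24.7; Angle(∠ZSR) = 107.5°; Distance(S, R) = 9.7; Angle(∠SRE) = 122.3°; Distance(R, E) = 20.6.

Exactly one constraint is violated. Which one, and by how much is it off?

Distance(R, E) = 20.6 — off by 5.10.

N = (0.00, 0.00) ✓; NB at -150.2° ✓; |NB| = 14.80 ✓; ∠NBD = 91.80° ✓; |BD| = 24.80 ✓; ∠(BD, DZ) = 90.00° ✓; |DZ| = 19.40 ✓; ∠DZS = 86.80° ✓; |ZS| = 24.70 ✓; ∠ZSR = 107.5° ✓; |SR| = 9.700 ✓; ∠SRE = 122.3° ✓; |RE| = 25.70 ✗.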